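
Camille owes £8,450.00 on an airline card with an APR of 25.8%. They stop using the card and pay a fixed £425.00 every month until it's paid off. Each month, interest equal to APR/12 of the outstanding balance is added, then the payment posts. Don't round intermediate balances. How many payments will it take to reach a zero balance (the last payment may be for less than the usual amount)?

Monthly rate r = 25.8%/12 = 2.15% = 0.0215.
Recurrence: B ← B·(1+r) − £425.00.
Month 1: interest £181.68; balance after payment £8,206.67.
Month 2: interest £176.44; balance after payment £7,958.12.
Closed form: n = −ln(1 − rB₀/P)/ln(1+r) = −ln(0.57253)/ln(1.0215) ≈ 26.217, so the balance reaches zero during payment 27.

27 payments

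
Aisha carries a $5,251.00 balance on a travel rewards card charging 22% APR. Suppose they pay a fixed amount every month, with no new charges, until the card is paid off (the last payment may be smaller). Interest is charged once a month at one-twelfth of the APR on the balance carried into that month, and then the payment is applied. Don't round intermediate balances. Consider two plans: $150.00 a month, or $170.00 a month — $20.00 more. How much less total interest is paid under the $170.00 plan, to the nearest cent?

Monthly rate r = 22%/12 = 1.83333% = 0.0183333.
At $150.00/mo: n = ⌈−ln(1 − rB₀/P)/ln(1+r)⌉ = 57 payments (last $76.83); total interest = total paid − $5,251.00 = $3,225.83.
At $170.00/mo: 46 payments (last $166.94); total interest $2,565.94.
Interest saved = $3,225.83 − $2,565.94 = $659.89.

$659.89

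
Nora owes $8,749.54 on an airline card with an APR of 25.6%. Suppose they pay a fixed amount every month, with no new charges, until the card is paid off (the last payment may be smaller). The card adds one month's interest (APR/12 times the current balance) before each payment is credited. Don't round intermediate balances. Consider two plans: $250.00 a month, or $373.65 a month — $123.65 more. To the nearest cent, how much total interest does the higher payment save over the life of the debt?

Monthly rate r = 25.6%/12 = 2.13333% = 0.0213333.
At $250.00/mo: n = ⌈−ln(1 − rB₀/P)/ln(1+r)⌉ = 66 payments (last $9.71); total interest = total paid − $8,749.54 = $7,510.17.
At $373.65/mo: 33 payments (last $297.33); total interest $3,504.59.
Interest saved = $7,510.17 − $3,504.59 = $4,005.58.

$4,005.58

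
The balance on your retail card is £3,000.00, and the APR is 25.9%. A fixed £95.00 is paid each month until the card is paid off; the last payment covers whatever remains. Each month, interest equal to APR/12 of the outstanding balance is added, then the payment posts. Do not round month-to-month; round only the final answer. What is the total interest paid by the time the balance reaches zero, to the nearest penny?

£2,091.45

Monthly rate r = 25.9%/12 = 2.15833% = 0.0215833.
Payoff takes n = ⌈−ln(1 − rB₀/P)/ln(1+r)⌉ = ⌈53.592⌉ = 54 payments; the last is £56.45.
Total paid = 53·£95.00 + £56.45 = £5,091.45.
Total interest = total paid − principal = £5,091.45 − £3,000.00 = £2,091.45.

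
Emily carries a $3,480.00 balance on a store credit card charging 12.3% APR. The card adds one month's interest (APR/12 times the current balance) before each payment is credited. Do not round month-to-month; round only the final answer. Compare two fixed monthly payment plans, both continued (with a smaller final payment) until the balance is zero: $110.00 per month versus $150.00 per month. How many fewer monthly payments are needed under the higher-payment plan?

12 fewer payments

Monthly rate r = 12.3%/12 = 1.025% = 0.01025.
At $110.00/mo: n = ⌈−ln(1 − rB₀/P)/ln(1+r)⌉ = 39 payments (last $48.12); total interest = total paid − $3,480.00 = $748.12.
At $150.00/mo: 27 payments (last $94.36); total interest $514.36.
Payments saved = 39 − 27 = 12.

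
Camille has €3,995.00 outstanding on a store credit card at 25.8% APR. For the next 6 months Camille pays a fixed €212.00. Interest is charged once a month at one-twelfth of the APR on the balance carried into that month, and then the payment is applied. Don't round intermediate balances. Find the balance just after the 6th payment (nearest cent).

Monthly rate r = 25.8%/12 = 2.15% = 0.0215.
Each month: B ← B·(1+r) − €212.00.
Month 1: interest €85.89; balance after payment €3,868.89.
Month 2: interest €83.18; balance after payment €3,740.07.
Month 3: interest €80.41; balance after payment €3,608.49.
Month 4: interest €77.58; balance after payment €3,474.07.
Month 5: interest €74.69; balance after payment €3,336.76.
Month 6: interest €71.74; balance after payment €3,196.50.

€3,196.50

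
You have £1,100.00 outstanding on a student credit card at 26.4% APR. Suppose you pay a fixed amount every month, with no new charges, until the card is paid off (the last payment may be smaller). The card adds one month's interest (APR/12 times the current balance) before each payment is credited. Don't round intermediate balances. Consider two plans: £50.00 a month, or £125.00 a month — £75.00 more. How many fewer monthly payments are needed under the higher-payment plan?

21 fewer payments

Monthly rate r = 26.4%/12 = 2.2% = 0.022.
At £50.00/mo: n = ⌈−ln(1 − rB₀/P)/ln(1+r)⌉ = 31 payments (last £20.36); total interest = total paid − £1,100.00 = £420.36.
At £125.00/mo: 10 payments (last £111.12); total interest £136.12.
Payments saved = 31 − 10 = 21.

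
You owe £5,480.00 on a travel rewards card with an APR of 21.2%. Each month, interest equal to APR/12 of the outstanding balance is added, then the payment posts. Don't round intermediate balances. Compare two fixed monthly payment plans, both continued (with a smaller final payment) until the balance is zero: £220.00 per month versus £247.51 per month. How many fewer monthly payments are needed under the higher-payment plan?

5 fewer payments

Monthly rate r = 21.2%/12 = 1.76667% = 0.0176667.
At £220.00/mo: n = ⌈−ln(1 − rB₀/P)/ln(1+r)⌉ = 34 payments (last £25.53); total interest = total paid − £5,480.00 = £1,805.53.
At £247.51/mo: 29 payments (last £82.94); total interest £1,533.22.
Payments saved = 34 − 29 = 5.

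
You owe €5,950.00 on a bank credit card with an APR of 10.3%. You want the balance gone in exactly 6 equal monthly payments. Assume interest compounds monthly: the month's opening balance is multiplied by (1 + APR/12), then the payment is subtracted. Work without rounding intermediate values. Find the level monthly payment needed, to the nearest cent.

€1,021.67

Monthly rate r = 10.3%/12 = 0.858333% = 0.00858333.
Level-payment amortization: P = B₀·r / (1 − (1+r)^(−n)) = 5950.00·0.00858333 / (1 − 1.00858^(−6)).
Denominator 1 − (1+r)^(−6) = 0.0499875943.
P = 51.0708 / 0.0499875943 ≈ 1021.67.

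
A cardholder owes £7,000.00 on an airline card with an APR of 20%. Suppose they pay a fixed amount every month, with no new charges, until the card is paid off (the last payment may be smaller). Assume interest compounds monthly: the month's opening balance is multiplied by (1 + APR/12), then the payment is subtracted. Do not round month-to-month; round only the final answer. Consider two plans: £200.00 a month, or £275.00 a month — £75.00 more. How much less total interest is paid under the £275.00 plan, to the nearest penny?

£1,407.61

Monthly rate r = 20%/12 = 1.66667% = 0.0166667.
At £200.00/mo: n = ⌈−ln(1 − rB₀/P)/ln(1+r)⌉ = 53 payments (last £192.99); total interest = total paid − £7,000.00 = £3,592.99.
At £275.00/mo: 34 payments (last £110.38); total interest £2,185.38.
Interest saved = £3,592.99 − £2,185.38 = £1,407.61.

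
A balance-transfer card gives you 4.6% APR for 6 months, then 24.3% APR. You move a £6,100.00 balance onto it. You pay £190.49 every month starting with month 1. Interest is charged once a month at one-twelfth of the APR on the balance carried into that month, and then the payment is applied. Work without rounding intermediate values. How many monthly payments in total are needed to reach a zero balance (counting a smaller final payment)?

45 months

Promo months 1–6 at r₀ = 4.6%/12 = 0.00383333; months 7+ at r₁ = 24.3%/12 = 0.02025.
After month 6: iterate B ← B·(1+r₀) − £190.49 for 6 months → £5,087.70.
Then at r₁ with £190.49/mo: n₂ = −ln(1 − r₁·B/P)/ln(1+r₁) ≈ 38.83 → 39 more payments.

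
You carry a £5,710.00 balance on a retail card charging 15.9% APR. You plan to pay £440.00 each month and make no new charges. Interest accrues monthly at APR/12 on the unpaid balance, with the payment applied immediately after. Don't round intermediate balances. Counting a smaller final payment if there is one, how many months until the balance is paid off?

15 payments

Monthly rate r = 15.9%/12 = 1.325% = 0.01325.
Recurrence: B ← B·(1+r) − £440.00.
Month 1: interest £75.66; balance after payment £5,345.66.
Month 2: interest £70.83; balance after payment £4,976.49.
Closed form: n = −ln(1 − rB₀/P)/ln(1+r) = −ln(0.82805)/ln(1.01325) ≈ 14.334, so the balance reaches zero during payment 15.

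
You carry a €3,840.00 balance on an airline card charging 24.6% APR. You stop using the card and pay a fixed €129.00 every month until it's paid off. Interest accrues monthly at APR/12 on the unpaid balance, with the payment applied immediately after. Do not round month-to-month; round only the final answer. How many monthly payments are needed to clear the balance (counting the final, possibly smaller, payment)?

47 payments

Monthly rate r = 24.6%/12 = 2.05% = 0.0205.
Recurrence: B ← B·(1+r) − €129.00.
Month 1: interest €78.72; balance after payment €3,789.72.
Month 2: interest €77.69; balance after payment €3,738.41.
Closed form: n = −ln(1 − rB₀/P)/ln(1+r) = −ln(0.38977)/ln(1.0205) ≈ 46.431, so the balance reaches zero during payment 47.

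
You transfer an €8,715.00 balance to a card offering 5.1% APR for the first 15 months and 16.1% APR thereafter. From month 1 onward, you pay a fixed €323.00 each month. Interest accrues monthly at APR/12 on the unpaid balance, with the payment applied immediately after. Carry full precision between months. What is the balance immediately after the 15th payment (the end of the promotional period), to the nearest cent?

€4,295.59

Promo months 1–15 at r₀ = 5.1%/12 = 0.00425; months 16+ at r₁ = 16.1%/12 = 0.0134167.
After month 15: iterate B ← B·(1+r₀) − €323.00 for 15 months → €4,295.59.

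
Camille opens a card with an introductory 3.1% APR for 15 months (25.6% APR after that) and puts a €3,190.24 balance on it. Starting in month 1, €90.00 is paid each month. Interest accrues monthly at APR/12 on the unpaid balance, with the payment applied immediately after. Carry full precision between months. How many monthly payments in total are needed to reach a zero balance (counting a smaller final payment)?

Promo months 1–15 at r₀ = 3.1%/12 = 0.00258333; months 16+ at r₁ = 25.6%/12 = 0.0213333.
After month 15: iterate B ← B·(1+r₀) − €90.00 for 15 months → €1,941.43.
Then at r₁ with €90.00/mo: n₂ = −ln(1 − r₁·B/P)/ln(1+r₁) ≈ 29.21 → 30 more payments.

45 months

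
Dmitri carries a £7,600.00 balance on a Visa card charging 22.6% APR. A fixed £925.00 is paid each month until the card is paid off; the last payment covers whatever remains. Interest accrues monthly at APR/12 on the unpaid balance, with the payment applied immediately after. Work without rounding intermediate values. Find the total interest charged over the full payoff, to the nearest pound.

Monthly rate r = 22.6%/12 = 1.88333% = 0.0188333.
Payoff takes n = ⌈−ln(1 − rB₀/P)/ln(1+r)⌉ = ⌈9.010⌉ = 10 payments; the last is £9.30.
Total paid = 9·£925.00 + £9.30 = £8,334.30.
Total interest = total paid − principal = £8,334.30 − £7,600.00 = £734.30.

£734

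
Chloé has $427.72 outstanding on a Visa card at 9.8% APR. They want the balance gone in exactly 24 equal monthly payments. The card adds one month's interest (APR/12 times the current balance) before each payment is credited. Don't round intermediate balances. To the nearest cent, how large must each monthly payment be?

Monthly rate r = 9.8%/12 = 0.816667% = 0.00816667.
Level-payment amortization: P = B₀·r / (1 − (1+r)^(−n)) = 427.72·0.00816667 / (1 − 1.00817^(−24)).
Denominator 1 − (1+r)^(−24) = 0.177333181.
P = 3.49305 / 0.177333181 ≈ 19.70.

$19.70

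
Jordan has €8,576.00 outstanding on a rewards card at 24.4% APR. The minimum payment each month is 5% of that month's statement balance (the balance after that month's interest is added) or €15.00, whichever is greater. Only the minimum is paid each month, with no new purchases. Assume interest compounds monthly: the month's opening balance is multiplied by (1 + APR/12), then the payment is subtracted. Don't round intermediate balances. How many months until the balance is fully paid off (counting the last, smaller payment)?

Monthly rate r = 24.4%/12 = 2.03333% = 0.0203333.
While 5% of the post-interest balance exceeds €15.00, each month B ← (B·(1+r))·(1 − 0.05), i.e. B shrinks by the factor (1+r)·0.95 = 0.96932.
This holds for months 1–109. Entering month 110 the balance is €287.11; 5% of the post-interest balance is now below €15.00, so the flat €15.00 minimum applies from here.
From month 110 a fixed €15.00 at rate r clears €287.11 in 25 more payments. Total: 109 + 25 = 134 months.

134 months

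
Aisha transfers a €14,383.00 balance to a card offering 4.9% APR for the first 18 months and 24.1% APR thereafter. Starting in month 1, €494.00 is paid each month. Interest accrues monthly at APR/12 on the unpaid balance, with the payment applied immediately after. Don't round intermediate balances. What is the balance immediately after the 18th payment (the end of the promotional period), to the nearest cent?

Promo months 1–18 at r₀ = 4.9%/12 = 0.00408333; months 19+ at r₁ = 24.1%/12 = 0.0200833.
After month 18: iterate B ← B·(1+r₀) − €494.00 for 18 months → €6,270.20.

€6,270.20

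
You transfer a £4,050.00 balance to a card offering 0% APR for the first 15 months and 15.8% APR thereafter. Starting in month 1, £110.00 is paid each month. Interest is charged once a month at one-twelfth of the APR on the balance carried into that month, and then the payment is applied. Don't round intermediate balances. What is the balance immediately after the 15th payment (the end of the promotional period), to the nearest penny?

£2,400.00

Promo months 1–15 at r₀ = 0%/12 = 0; months 16+ at r₁ = 15.8%/12 = 0.0131667.
After month 15 (no interest yet): B = £4,050.00 − 15·£110.00 = £2,400.00.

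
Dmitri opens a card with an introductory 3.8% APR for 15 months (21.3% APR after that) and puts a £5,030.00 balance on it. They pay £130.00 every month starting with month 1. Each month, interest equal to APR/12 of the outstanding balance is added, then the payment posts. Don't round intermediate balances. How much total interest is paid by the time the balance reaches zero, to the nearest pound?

£1,309

Promo months 1–15 at r₀ = 3.8%/12 = 0.00316667; months 16+ at r₁ = 21.3%/12 = 0.01775.
After month 15: iterate B ← B·(1+r₀) − £130.00 for 15 months → £3,280.47.
Then at r₁ with £130.00/mo: n₂ = −ln(1 − r₁·B/P)/ln(1+r₁) ≈ 33.76 → 34 more payments.
Total paid = 48·£130.00 + £99.46 = £6,339.46; interest = £6,339.46 − £5,030.00 = £1,309.46.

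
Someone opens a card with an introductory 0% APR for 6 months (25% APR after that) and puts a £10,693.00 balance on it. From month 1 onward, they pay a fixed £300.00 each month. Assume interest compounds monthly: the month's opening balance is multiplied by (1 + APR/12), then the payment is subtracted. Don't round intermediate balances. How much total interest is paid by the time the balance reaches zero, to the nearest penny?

£5,092.81

Promo months 1–6 at r₀ = 0%/12 = 0; months 7+ at r₁ = 25%/12 = 0.0208333.
After month 6 (no interest yet): B = £10,693.00 − 6·£300.00 = £8,893.00.
Then at r₁ with £300.00/mo: n₂ = −ln(1 − r₁·B/P)/ln(1+r₁) ≈ 46.62 → 47 more payments.
Total paid = 52·£300.00 + £185.81 = £15,785.81; interest = £15,785.81 − £10,693.00 = £5,092.81.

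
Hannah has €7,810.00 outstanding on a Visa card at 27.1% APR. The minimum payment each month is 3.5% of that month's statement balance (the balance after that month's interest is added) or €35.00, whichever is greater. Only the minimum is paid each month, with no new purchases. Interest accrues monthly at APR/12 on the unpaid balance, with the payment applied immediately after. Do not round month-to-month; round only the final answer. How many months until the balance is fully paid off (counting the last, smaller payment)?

201 months

Monthly rate r = 27.1%/12 = 2.25833% = 0.0225833.
While 3.5% of the post-interest balance exceeds €35.00, each month B ← (B·(1+r))·(1 − 0.035), i.e. B shrinks by the factor (1+r)·0.965 = 0.98679.
This holds for months 1–157. Entering month 158 the balance is €968.58; 3.5% of the post-interest balance is now below €35.00, so the flat €35.00 minimum applies from here.
From month 158 a fixed €35.00 at rate r clears €968.58 in 44 more payments. Total: 157 + 44 = 201 months.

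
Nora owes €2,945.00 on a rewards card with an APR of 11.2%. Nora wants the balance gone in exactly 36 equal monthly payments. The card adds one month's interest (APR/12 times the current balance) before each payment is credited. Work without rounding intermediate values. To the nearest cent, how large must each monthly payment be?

Monthly rate r = 11.2%/12 = 0.933333% = 0.00933333.
Level-payment amortization: P = B₀·r / (1 − (1+r)^(−n)) = 2945.00·0.00933333 / (1 − 1.00933^(−36)).
Denominator 1 − (1+r)^(−36) = 0.284262421.
P = 27.4867 / 0.284262421 ≈ 96.69.

€96.69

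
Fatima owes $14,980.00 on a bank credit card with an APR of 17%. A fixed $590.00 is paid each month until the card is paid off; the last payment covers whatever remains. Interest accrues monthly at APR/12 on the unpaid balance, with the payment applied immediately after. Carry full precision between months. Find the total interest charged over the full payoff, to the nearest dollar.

$3,718

Monthly rate r = 17%/12 = 1.41667% = 0.0141667.
Payoff takes n = ⌈−ln(1 − rB₀/P)/ln(1+r)⌉ = ⌈31.691⌉ = 32 payments; the last is $408.42.
Total paid = 31·$590.00 + $408.42 = $18,698.42.
Total interest = total paid − principal = $18,698.42 − $14,980.00 = $3,718.42.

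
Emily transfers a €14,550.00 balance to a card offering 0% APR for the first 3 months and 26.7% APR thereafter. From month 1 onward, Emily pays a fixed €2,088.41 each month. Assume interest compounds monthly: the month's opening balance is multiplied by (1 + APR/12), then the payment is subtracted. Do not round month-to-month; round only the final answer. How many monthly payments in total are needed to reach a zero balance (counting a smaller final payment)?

8 payments

Promo months 1–3 at r₀ = 0%/12 = 0; months 4+ at r₁ = 26.7%/12 = 0.02225.
After month 3 (no interest yet): B = €14,550.00 − 3·€2,088.41 = €8,284.77.
Then at r₁ with €2,088.41/mo: n₂ = −ln(1 − r₁·B/P)/ln(1+r₁) ≈ 4.20 → 5 more payments.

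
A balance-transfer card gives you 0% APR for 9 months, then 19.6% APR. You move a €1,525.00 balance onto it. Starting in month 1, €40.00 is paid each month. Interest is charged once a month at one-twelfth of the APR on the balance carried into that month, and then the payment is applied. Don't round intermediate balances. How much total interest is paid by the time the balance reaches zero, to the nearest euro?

Promo months 1–9 at r₀ = 0%/12 = 0; months 10+ at r₁ = 19.6%/12 = 0.0163333.
After month 9 (no interest yet): B = €1,525.00 − 9·€40.00 = €1,165.00.
Then at r₁ with €40.00/mo: n₂ = −ln(1 − r₁·B/P)/ln(1+r₁) ≈ 39.86 → 40 more payments.
Total paid = 48·€40.00 + €34.24 = €1,954.24; interest = €1,954.24 − €1,525.00 = €429.24.

€429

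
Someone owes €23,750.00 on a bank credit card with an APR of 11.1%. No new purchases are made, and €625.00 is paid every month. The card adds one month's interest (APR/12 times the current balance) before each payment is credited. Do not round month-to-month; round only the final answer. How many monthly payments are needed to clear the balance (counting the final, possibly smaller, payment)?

48 months

Monthly rate r = 11.1%/12 = 0.925% = 0.00925.
Recurrence: B ← B·(1+r) − €625.00.
Month 1: interest €219.69; balance after payment €23,344.69.
Month 2: interest €215.94; balance after payment €22,935.63.
Closed form: n = −ln(1 − rB₀/P)/ln(1+r) = −ln(0.6485)/ln(1.00925) ≈ 47.037, so the balance reaches zero during payment 48.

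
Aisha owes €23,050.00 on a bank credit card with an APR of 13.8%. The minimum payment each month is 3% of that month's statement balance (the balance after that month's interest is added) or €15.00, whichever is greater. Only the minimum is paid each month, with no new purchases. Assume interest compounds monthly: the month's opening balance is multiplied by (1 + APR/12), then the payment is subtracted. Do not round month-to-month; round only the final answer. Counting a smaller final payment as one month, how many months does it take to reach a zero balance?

Monthly rate r = 13.8%/12 = 1.15% = 0.0115.
While 3% of the post-interest balance exceeds €15.00, each month B ← (B·(1+r))·(1 − 0.03), i.e. B shrinks by the factor (1+r)·0.97 = 0.98115.
This holds for months 1–202. Entering month 203 the balance is €493.94; 3% of the post-interest balance is now below €15.00, so the flat €15.00 minimum applies from here.
From month 203 a fixed €15.00 at rate r clears €493.94 in 42 more payments. Total: 202 + 42 = 244 months.

244 months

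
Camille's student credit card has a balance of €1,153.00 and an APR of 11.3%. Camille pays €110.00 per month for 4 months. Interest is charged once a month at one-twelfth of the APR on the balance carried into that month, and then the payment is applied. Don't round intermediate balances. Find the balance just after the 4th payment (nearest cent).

€750.79

Monthly rate r = 11.3%/12 = 0.941667% = 0.00941667.
Each month: B ← B·(1+r) − €110.00.
Month 1: interest €10.86; balance after payment €1,053.86.
Month 2: interest €9.92; balance after payment €953.78.
Month 3: interest €8.98; balance after payment €852.76.
Month 4: interest €8.03; balance after payment €750.79.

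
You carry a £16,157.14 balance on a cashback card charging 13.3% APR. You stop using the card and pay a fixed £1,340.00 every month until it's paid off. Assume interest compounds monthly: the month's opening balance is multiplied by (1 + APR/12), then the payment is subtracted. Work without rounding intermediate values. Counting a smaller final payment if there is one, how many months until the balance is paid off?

Monthly rate r = 13.3%/12 = 1.10833% = 0.0110833.
Recurrence: B ← B·(1+r) − £1,340.00.
Month 1: interest £179.07; balance after payment £14,996.21.
Month 2: interest £166.21; balance after payment £13,822.42.
Closed form: n = −ln(1 − rB₀/P)/ln(1+r) = −ln(0.86636)/ln(1.01108) ≈ 13.015, so the balance reaches zero during payment 14.

14 months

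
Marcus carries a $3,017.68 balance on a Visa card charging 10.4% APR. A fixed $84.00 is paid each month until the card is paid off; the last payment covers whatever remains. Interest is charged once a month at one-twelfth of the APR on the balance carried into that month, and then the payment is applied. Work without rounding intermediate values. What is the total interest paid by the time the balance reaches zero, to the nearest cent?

Monthly rate r = 10.4%/12 = 0.866667% = 0.00866667.
Payoff takes n = ⌈−ln(1 − rB₀/P)/ln(1+r)⌉ = ⌈43.227⌉ = 44 payments; the last is $19.12.
Total paid = 43·$84.00 + $19.12 = $3,631.12.
Total interest = total paid − principal = $3,631.12 − $3,017.68 = $613.44.

$613.44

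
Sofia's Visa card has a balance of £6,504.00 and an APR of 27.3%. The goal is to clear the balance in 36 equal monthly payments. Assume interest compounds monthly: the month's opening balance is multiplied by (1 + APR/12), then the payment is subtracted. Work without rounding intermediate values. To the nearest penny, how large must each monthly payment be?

Monthly rate r = 27.3%/12 = 2.275% = 0.02275.
Level-payment amortization: P = B₀·r / (1 − (1+r)^(−n)) = 6504.00·0.02275 / (1 − 1.02275^(−36)).
Denominator 1 − (1+r)^(−36) = 0.555063099.
P = 147.966 / 0.555063099 ≈ 266.58.

£266.58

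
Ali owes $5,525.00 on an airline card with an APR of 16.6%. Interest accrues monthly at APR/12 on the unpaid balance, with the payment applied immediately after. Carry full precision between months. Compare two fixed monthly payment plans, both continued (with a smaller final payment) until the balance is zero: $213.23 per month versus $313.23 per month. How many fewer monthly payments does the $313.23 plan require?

12 fewer payments

Monthly rate r = 16.6%/12 = 1.38333% = 0.0138333.
At $213.23/mo: n = ⌈−ln(1 − rB₀/P)/ln(1+r)⌉ = 33 payments (last $65.69); total interest = total paid − $5,525.00 = $1,364.05.
At $313.23/mo: 21 payments (last $113.30); total interest $852.90.
Payments saved = 33 − 21 = 12.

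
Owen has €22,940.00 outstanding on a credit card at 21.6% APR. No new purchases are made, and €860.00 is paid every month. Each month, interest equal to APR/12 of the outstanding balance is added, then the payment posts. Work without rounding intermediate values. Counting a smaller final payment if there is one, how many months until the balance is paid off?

37 payments

Monthly rate r = 21.6%/12 = 1.8% = 0.018.
Recurrence: B ← B·(1+r) − €860.00.
Month 1: interest €412.92; balance after payment €22,492.92.
Month 2: interest €404.87; balance after payment €22,037.79.
Closed form: n = −ln(1 − rB₀/P)/ln(1+r) = −ln(0.51986)/ln(1.018) ≈ 36.670, so the balance reaches zero during payment 37.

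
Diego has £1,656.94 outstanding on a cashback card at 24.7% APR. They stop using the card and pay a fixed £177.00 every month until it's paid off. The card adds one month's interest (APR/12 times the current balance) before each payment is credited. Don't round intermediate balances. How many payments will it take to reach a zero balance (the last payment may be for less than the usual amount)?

Monthly rate r = 24.7%/12 = 2.05833% = 0.0205833.
Recurrence: B ← B·(1+r) − £177.00.
Month 1: interest £34.11; balance after payment £1,514.05.
Month 2: interest £31.16; balance after payment £1,368.21.
Closed form: n = −ln(1 − rB₀/P)/ln(1+r) = −ln(0.80731)/ln(1.02058) ≈ 10.505, so the balance reaches zero during payment 11.

11 months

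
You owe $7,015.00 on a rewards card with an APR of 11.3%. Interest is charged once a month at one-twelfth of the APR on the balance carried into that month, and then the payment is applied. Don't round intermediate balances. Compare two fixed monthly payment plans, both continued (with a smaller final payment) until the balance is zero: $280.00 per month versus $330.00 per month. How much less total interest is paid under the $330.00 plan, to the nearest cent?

$174.37

Monthly rate r = 11.3%/12 = 0.941667% = 0.00941667.
At $280.00/mo: n = ⌈−ln(1 − rB₀/P)/ln(1+r)⌉ = 29 payments (last $198.97); total interest = total paid − $7,015.00 = $1,023.97.
At $330.00/mo: 24 payments (last $274.60); total interest $849.60.
Interest saved = $1,023.97 − $849.60 = $174.37.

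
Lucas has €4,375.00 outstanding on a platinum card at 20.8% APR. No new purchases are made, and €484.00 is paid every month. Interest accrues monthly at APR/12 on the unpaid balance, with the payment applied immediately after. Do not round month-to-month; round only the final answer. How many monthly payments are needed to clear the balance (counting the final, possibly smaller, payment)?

Monthly rate r = 20.8%/12 = 1.73333% = 0.0173333.
Recurrence: B ← B·(1+r) − €484.00.
Month 1: interest €75.83; balance after payment €3,966.83.
Month 2: interest €68.76; balance after payment €3,551.59.
Closed form: n = −ln(1 − rB₀/P)/ln(1+r) = −ln(0.84332)/ln(1.01733) ≈ 9.916, so the balance reaches zero during payment 10.

10 payments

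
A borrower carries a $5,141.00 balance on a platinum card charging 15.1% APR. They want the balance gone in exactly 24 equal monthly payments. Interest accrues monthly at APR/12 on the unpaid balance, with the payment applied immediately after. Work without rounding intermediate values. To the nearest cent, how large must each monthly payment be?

Monthly rate r = 15.1%/12 = 1.25833% = 0.0125833.
Level-payment amortization: P = B₀·r / (1 − (1+r)^(−n)) = 5141.00·0.0125833 / (1 − 1.01258^(−24)).
Denominator 1 − (1+r)^(−24) = 0.259267492.
P = 64.6909 / 0.259267492 ≈ 249.51.

$249.51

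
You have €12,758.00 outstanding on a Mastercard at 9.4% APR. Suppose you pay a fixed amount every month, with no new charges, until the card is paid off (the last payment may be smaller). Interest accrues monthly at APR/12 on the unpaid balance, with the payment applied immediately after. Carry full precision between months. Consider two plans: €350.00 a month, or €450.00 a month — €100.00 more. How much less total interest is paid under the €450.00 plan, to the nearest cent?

€597.92

Monthly rate r = 9.4%/12 = 0.783333% = 0.00783333.
At €350.00/mo: n = ⌈−ln(1 − rB₀/P)/ln(1+r)⌉ = 44 payments (last €31.60); total interest = total paid − €12,758.00 = €2,323.60.
At €450.00/mo: 33 payments (last €83.68); total interest €1,725.68.
Interest saved = €2,323.60 − €1,725.68 = €597.92.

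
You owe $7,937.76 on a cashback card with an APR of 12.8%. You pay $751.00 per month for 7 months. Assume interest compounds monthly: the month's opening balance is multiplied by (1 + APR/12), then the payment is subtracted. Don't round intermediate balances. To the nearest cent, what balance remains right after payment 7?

Monthly rate r = 12.8%/12 = 1.06667% = 0.0106667.
Each month: B ← B·(1+r) − $751.00.
Month 1: interest $84.67; balance after payment $7,271.43.
Month 2: interest $77.56; balance after payment $6,597.99.
Month 3: interest $70.38; balance after payment $5,917.37.
Month 4: interest $63.12; balance after payment $5,229.49.
Month 5: interest $55.78; balance after payment $4,534.27.
Month 6: interest $48.37; balance after payment $3,831.64.
Month 7: interest $40.87; balance after payment $3,121.51.

$3,121.51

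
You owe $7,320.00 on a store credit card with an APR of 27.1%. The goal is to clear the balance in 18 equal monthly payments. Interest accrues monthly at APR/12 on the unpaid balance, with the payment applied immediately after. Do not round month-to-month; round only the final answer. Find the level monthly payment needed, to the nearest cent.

Monthly rate r = 27.1%/12 = 2.25833% = 0.0225833.
Level-payment amortization: P = B₀·r / (1 − (1+r)^(−n)) = 7320.00·0.0225833 / (1 − 1.02258^(−18)).
Denominator 1 − (1+r)^(−18) = 0.331004465.
P = 165.31 / 0.331004465 ≈ 499.42.

$499.42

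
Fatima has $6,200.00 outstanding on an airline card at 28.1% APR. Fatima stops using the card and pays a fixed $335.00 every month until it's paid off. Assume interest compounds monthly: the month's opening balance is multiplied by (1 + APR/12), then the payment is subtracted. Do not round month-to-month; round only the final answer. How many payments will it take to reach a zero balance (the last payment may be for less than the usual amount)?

Monthly rate r = 28.1%/12 = 2.34167% = 0.0234167.
Recurrence: B ← B·(1+r) − $335.00.
Month 1: interest $145.18; balance after payment $6,010.18.
Month 2: interest $140.74; balance after payment $5,815.92.
Closed form: n = −ln(1 − rB₀/P)/ln(1+r) = −ln(0.56662)/ln(1.02342) ≈ 24.542, so the balance reaches zero during payment 25.

25 payments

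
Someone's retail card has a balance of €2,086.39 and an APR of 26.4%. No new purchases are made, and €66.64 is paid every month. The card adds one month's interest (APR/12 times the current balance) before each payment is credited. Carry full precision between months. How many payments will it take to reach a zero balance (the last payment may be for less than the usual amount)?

54 months

Monthly rate r = 26.4%/12 = 2.2% = 0.022.
Recurrence: B ← B·(1+r) − €66.64.
Month 1: interest €45.90; balance after payment €2,065.65.
Month 2: interest €45.44; balance after payment €2,044.45.
Closed form: n = −ln(1 − rB₀/P)/ln(1+r) = −ln(0.31122)/ln(1.022) ≈ 53.639, so the balance reaches zero during payment 54.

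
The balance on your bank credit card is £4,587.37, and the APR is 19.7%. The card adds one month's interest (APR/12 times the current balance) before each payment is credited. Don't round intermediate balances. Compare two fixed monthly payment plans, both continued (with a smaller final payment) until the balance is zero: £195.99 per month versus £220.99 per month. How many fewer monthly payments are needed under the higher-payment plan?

4 fewer payments

Monthly rate r = 19.7%/12 = 1.64167% = 0.0164167.
At £195.99/mo: n = ⌈−ln(1 − rB₀/P)/ln(1+r)⌉ = 30 payments (last £153.11); total interest = total paid − £4,587.37 = £1,249.45.
At £220.99/mo: 26 payments (last £130.94); total interest £1,068.32.
Payments saved = 30 − 26 = 4.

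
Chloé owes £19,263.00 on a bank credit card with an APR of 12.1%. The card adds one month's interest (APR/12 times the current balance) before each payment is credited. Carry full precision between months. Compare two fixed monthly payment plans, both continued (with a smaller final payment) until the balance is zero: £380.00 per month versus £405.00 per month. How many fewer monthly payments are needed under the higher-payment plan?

6 fewer payments

Monthly rate r = 12.1%/12 = 1.00833% = 0.0100833.
At £380.00/mo: n = ⌈−ln(1 − rB₀/P)/ln(1+r)⌉ = 72 payments (last £127.64); total interest = total paid − £19,263.00 = £7,844.64.
At £405.00/mo: 66 payments (last £40.96); total interest £7,102.96.
Payments saved = 72 − 66 = 6.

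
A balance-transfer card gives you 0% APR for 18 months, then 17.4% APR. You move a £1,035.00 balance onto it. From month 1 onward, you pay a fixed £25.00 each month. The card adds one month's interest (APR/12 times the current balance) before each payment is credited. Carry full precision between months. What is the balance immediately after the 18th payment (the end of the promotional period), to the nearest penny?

Promo months 1–18 at r₀ = 0%/12 = 0; months 19+ at r₁ = 17.4%/12 = 0.0145.
After month 18 (no interest yet): B = £1,035.00 − 18·£25.00 = £585.00.

£585.00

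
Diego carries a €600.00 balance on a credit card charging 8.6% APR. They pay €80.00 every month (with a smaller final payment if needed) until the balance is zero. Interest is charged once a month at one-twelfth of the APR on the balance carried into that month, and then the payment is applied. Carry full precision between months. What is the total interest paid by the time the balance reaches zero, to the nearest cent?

€18.99

Monthly rate r = 8.6%/12 = 0.716667% = 0.00716667.
Payoff takes n = ⌈−ln(1 − rB₀/P)/ln(1+r)⌉ = ⌈7.737⌉ = 8 payments; the last is €58.99.
Total paid = 7·€80.00 + €58.99 = €618.99.
Total interest = total paid − principal = €618.99 − €600.00 = €18.99.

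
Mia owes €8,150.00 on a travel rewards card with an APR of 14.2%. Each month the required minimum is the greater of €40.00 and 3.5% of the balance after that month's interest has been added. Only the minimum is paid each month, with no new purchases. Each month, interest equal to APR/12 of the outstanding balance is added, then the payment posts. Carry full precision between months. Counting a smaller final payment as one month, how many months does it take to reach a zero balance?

Monthly rate r = 14.2%/12 = 1.18333% = 0.0118333.
While 3.5% of the post-interest balance exceeds €40.00, each month B ← (B·(1+r))·(1 − 0.035), i.e. B shrinks by the factor (1+r)·0.965 = 0.97642.
This holds for months 1–83. Entering month 84 the balance is €1,124.53; 3.5% of the post-interest balance is now below €40.00, so the flat €40.00 minimum applies from here.
From month 84 a fixed €40.00 at rate r clears €1,124.53 in 35 more payments. Total: 83 + 35 = 118 months.

118 months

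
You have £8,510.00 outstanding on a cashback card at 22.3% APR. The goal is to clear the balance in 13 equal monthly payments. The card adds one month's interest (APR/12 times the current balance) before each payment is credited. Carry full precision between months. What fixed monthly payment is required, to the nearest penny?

£742.90

Monthly rate r = 22.3%/12 = 1.85833% = 0.0185833.
Level-payment amortization: P = B₀·r / (1 − (1+r)^(−n)) = 8510.00·0.0185833 / (1 − 1.01858^(−13)).
Denominator 1 − (1+r)^(−13) = 0.212873297.
P = 158.144 / 0.212873297 ≈ 742.90.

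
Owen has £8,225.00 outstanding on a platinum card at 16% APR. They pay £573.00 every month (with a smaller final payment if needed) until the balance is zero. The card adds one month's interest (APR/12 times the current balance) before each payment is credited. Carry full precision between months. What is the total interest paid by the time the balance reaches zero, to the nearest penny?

£965.44

Monthly rate r = 16%/12 = 1.33333% = 0.0133333.
Payoff takes n = ⌈−ln(1 − rB₀/P)/ln(1+r)⌉ = ⌈16.039⌉ = 17 payments; the last is £22.44.
Total paid = 16·£573.00 + £22.44 = £9,190.44.
Total interest = total paid − principal = £9,190.44 − £8,225.00 = £965.44.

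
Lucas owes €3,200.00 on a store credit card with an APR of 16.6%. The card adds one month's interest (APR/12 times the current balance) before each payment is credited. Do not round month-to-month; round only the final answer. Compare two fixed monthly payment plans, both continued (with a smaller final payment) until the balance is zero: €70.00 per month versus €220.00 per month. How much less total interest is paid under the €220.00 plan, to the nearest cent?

Monthly rate r = 16.6%/12 = 1.38333% = 0.0138333.
At €70.00/mo: n = ⌈−ln(1 − rB₀/P)/ln(1+r)⌉ = 73 payments (last €58.83); total interest = total paid − €3,200.00 = €1,898.83.
At €220.00/mo: 17 payments (last €77.90); total interest €397.90.
Interest saved = €1,898.83 − €397.90 = €1,500.93.

€1,500.93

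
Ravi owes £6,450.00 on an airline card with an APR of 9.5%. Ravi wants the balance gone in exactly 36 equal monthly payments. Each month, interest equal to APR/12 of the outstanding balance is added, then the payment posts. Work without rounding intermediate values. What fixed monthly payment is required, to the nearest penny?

£206.61

Monthly rate r = 9.5%/12 = 0.791667% = 0.00791667.
Level-payment amortization: P = B₀·r / (1 − (1+r)^(−n)) = 6450.00·0.00791667 / (1 − 1.00792^(−36)).
Denominator 1 − (1+r)^(−36) = 0.247141357.
P = 51.0625 / 0.247141357 ≈ 206.61.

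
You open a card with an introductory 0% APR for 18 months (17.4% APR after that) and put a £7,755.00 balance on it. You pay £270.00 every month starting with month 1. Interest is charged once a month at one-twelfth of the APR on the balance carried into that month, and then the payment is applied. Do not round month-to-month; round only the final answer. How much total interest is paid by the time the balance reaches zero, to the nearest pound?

Promo months 1–18 at r₀ = 0%/12 = 0; months 19+ at r₁ = 17.4%/12 = 0.0145.
After month 18 (no interest yet): B = £7,755.00 − 18·£270.00 = £2,895.00.
Then at r₁ with £270.00/mo: n₂ = −ln(1 − r₁·B/P)/ln(1+r₁) ≈ 11.74 → 12 more payments.
Total paid = 29·£270.00 + £199.61 = £8,029.61; interest = £8,029.61 − £7,755.00 = £274.61.

£275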